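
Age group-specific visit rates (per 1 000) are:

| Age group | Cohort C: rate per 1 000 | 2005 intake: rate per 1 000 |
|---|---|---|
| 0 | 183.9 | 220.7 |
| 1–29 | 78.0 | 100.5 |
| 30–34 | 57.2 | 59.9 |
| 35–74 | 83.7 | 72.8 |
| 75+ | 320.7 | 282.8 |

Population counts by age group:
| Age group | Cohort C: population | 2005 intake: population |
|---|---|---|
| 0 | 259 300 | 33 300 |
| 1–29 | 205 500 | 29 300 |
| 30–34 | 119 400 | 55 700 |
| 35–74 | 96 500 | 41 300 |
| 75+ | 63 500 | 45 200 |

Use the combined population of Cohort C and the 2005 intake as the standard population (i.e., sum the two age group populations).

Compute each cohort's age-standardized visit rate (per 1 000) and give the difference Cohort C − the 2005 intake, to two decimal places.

Combined standard total = 949 000; weights = 0.3083, 0.2474, 0.1845, 0.1452, 0.1145.
Cohort C: 0.3083×183.9 + 0.2474×78.0 + 0.1845×57.2 + 0.1452×83.7 + 0.1145×320.7 = 135.4407 per 1 000.
The 2005 intake: 0.3083×220.7 + 0.2474×100.5 + 0.1845×59.9 + 0.1452×72.8 + 0.1145×282.8 = 146.9283 per 1 000.
Difference = 135.4407 − 146.9283 = -11.4876.

-11.49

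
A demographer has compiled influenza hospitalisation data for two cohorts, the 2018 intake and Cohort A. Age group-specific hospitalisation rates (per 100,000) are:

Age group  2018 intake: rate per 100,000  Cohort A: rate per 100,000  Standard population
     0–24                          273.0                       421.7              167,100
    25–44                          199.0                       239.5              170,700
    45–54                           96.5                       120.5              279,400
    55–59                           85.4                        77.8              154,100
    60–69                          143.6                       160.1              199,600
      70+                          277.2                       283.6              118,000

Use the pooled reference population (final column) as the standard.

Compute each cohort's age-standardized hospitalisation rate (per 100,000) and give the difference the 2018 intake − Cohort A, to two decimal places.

Standard total = 1,088,900; weights = 0.1535, 0.1568, 0.2566, 0.1415, 0.1833, 0.1084.
The 2018 intake: 0.1535×273.0 + 0.1568×199.0 + 0.2566×96.5 + 0.1415×85.4 + 0.1833×143.6 + 0.1084×277.2 = 166.2981 per 100,000.
Cohort A: 0.1535×421.7 + 0.1568×239.5 + 0.2566×120.5 + 0.1415×77.8 + 0.1833×160.1 + 0.1084×283.6 = 204.2668 per 100,000.
Difference = 166.2981 − 204.2668 = -37.9687.

-37.97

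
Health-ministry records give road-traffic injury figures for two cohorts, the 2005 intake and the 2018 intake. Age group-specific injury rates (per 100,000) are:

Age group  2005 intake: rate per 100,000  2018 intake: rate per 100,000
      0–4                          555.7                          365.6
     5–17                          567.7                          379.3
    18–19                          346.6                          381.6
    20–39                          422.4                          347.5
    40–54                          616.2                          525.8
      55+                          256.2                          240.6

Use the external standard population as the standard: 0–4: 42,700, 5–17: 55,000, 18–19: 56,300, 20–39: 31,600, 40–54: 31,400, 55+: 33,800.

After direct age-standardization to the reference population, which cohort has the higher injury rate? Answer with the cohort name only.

Standard total = 250,800; weights = 0.1703, 0.2193, 0.2245, 0.1260, 0.1252, 0.1348.
The 2005 intake: 0.1703×555.7 + 0.2193×567.7 + 0.2245×346.6 + 0.1260×422.4 + 0.1252×616.2 + 0.1348×256.2 = 461.8084 per 100,000.
The 2018 intake: 0.1703×365.6 + 0.2193×379.3 + 0.2245×381.6 + 0.1260×347.5 + 0.1252×525.8 + 0.1348×240.6 = 373.1264 per 100,000.

2005 intake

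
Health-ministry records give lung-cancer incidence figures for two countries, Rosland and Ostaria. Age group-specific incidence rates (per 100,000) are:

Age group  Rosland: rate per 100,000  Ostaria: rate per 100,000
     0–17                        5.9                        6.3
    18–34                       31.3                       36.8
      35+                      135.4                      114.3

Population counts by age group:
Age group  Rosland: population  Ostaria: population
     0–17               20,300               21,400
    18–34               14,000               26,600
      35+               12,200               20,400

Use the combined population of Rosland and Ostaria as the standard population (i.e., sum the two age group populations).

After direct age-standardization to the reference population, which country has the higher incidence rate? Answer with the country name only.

Rosland

Combined standard total = 114,900; weights = 0.3629, 0.3534, 0.2837.
Rosland: 0.3629×5.9 + 0.3534×31.3 + 0.2837×135.4 = 51.6175 per 100,000.
Ostaria: 0.3629×6.3 + 0.3534×36.8 + 0.2837×114.3 = 47.7195 per 100,000.
The crude rates (47.52 vs 50.37) would put Ostaria higher, but that reflects its age composition; once standardized to a common age structure, Rosland has the higher underlying rate.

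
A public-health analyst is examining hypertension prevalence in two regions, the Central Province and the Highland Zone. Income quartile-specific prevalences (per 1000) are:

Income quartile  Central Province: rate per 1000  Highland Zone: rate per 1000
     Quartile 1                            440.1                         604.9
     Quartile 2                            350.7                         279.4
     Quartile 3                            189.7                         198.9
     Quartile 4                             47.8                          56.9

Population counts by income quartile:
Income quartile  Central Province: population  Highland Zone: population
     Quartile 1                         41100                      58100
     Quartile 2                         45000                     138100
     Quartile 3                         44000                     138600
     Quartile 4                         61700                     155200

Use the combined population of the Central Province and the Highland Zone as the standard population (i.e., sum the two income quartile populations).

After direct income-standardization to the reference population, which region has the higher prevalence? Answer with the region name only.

Combined standard total = 681800; weights = 0.1455, 0.2686, 0.2678, 0.3181.
The Central Province: 0.1455×440.1 + 0.2686×350.7 + 0.2678×189.7 + 0.3181×47.8 = 224.2272 per 1000.
The Highland Zone: 0.1455×604.9 + 0.2686×279.4 + 0.2678×198.9 + 0.3181×56.9 = 234.4162 per 1000.
The crude rates (235.48 vs 224.75) would put the Central Province higher, but that reflects its income composition; once standardized to a common income structure, the Highland Zone has the higher underlying rate.

Highland Zone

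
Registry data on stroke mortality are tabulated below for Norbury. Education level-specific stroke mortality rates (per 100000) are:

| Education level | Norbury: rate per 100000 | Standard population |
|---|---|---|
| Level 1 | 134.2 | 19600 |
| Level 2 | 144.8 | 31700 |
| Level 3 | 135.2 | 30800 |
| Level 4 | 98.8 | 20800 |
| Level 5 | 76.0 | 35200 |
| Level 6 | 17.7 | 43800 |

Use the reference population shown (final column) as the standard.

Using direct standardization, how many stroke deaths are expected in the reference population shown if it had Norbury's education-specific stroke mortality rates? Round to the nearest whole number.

Expected stroke deaths = Σ (standard pop × education-specific rate ÷ 100000)
= 19600×134.2/100000 + 31700×144.8/100000 + 30800×135.2/100000 + 20800×98.8/100000 + 35200×76.0/100000 + 43800×17.7/100000
= 26.30 + 45.90 + 41.64 + 20.55 + 26.75 + 7.75 = 168.90.

169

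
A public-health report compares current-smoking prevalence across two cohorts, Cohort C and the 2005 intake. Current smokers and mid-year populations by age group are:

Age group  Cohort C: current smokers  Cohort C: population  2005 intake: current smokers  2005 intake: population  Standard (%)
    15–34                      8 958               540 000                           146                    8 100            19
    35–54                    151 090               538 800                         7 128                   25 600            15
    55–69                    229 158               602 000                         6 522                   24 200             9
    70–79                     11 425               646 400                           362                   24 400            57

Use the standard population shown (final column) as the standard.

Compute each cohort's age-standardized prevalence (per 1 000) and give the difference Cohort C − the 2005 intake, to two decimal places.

11.65

Age-specific rates per 1 000 for Cohort C: 16.589, 280.419, 380.661, 17.675.
For the 2005 intake: 18.025, 278.438, 269.504, 14.836.
Standard weights: 0.19, 0.15, 0.09, 0.57.
Cohort C: 0.1900×16.589 + 0.1500×280.419 + 0.0900×380.661 + 0.5700×17.675 = 89.5490 per 1 000.
The 2005 intake: 0.1900×18.025 + 0.1500×278.438 + 0.0900×269.504 + 0.5700×14.836 = 77.9022 per 1 000.
Difference = 89.5490 − 77.9022 = 11.6467.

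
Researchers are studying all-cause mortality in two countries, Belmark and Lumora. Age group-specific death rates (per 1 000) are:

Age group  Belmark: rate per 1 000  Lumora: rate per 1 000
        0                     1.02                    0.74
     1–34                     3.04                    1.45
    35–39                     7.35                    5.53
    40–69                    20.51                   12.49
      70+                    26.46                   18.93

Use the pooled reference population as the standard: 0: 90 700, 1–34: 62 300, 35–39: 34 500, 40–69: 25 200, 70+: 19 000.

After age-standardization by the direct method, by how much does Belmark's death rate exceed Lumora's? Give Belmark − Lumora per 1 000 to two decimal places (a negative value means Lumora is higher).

2.30

Standard total = 231 700; weights = 0.3915, 0.2689, 0.1489, 0.1088, 0.0820.
Belmark: 0.3915×1.02 + 0.2689×3.04 + 0.1489×7.35 + 0.1088×20.51 + 0.0820×26.46 = 6.7116 per 1 000.
Lumora: 0.3915×0.74 + 0.2689×1.45 + 0.1489×5.53 + 0.1088×12.49 + 0.0820×18.93 = 4.4137 per 1 000.
Difference = 6.7116 − 4.4137 = 2.2979.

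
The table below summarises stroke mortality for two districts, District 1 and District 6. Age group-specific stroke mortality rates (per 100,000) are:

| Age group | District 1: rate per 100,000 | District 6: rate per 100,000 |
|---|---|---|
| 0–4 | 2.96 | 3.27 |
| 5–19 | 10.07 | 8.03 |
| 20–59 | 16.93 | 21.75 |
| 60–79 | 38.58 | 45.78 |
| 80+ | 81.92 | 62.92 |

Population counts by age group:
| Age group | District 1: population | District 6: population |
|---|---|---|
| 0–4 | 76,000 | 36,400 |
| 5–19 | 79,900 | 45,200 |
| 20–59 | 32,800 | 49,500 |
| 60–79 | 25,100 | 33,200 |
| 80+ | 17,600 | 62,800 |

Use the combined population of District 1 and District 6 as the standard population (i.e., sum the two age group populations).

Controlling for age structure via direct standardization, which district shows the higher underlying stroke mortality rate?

Combined standard total = 458,500; weights = 0.2451, 0.2728, 0.1795, 0.1272, 0.1754.
District 1: 0.2451×2.96 + 0.2728×10.07 + 0.1795×16.93 + 0.1272×38.58 + 0.1754×81.92 = 25.7827 per 100,000.
District 6: 0.2451×3.27 + 0.2728×8.03 + 0.1795×21.75 + 0.1272×45.78 + 0.1754×62.92 = 23.7511 per 100,000.
The crude rates (17.26 vs 30.96) would put District 6 higher, but that reflects its age composition; once standardized to a common age structure, District 1 has the higher underlying rate.

District 1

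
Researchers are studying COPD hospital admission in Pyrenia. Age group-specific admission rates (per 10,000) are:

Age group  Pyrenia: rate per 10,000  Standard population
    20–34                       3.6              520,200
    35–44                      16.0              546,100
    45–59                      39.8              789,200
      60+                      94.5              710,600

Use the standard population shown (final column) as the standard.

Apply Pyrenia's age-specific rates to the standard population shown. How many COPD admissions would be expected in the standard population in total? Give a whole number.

10917

Expected COPD admissions = Σ (standard pop × age-specific rate ÷ 10,000)
= 520,200×3.6/10,000 + 546,100×16.0/10,000 + 789,200×39.8/10,000 + 710,600×94.5/10,000
= 187.27 + 873.76 + 3141.02 + 6715.17 = 10917.22.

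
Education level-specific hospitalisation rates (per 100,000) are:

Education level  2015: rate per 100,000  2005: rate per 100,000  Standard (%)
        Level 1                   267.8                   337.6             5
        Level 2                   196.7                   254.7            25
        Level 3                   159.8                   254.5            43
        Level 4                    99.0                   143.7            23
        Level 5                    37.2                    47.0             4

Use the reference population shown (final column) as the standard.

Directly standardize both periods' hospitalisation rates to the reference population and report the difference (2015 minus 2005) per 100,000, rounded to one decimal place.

-69.4

Standard weights: 0.05, 0.25, 0.43, 0.23, 0.04.
2015: 0.0500×267.8 + 0.2500×196.7 + 0.4300×159.8 + 0.2300×99.0 + 0.0400×37.2 = 155.5370 per 100,000.
2005: 0.0500×337.6 + 0.2500×254.7 + 0.4300×254.5 + 0.2300×143.7 + 0.0400×47.0 = 224.9210 per 100,000.
Difference = 155.5370 − 224.9210 = -69.3840.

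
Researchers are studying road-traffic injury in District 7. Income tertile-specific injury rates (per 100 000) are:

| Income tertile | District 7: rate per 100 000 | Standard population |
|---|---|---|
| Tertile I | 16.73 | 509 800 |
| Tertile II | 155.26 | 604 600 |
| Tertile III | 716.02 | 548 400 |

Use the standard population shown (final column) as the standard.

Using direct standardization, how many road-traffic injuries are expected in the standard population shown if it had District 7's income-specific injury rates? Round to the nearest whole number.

4951

Expected road-traffic injuries = Σ (standard pop × income-specific rate ÷ 100 000)
= 509 800×16.73/100 000 + 604 600×155.26/100 000 + 548 400×716.02/100 000
= 85.29 + 938.70 + 3926.65 = 4950.65.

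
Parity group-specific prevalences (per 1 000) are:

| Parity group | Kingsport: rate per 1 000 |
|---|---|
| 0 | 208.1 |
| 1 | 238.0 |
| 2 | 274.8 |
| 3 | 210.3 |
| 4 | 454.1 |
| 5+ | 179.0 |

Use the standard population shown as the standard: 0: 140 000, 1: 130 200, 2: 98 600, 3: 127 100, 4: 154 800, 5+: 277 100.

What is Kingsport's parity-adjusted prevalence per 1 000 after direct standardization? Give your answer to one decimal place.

252.0

Standard total = 927 800; weights = 0.1509, 0.1403, 0.1063, 0.1370, 0.1668, 0.2987.
Standardized rate: 0.1509×208.1 + 0.1403×238.0 + 0.1063×274.8 + 0.1370×210.3 + 0.1668×454.1 + 0.2987×179.0 = 252.0388 per 1 000.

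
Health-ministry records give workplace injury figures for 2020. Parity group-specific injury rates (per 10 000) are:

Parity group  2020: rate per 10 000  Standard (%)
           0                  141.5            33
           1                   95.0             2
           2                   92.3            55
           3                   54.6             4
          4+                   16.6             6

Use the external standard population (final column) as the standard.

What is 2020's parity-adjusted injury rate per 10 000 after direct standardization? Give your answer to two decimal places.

102.54

Standard weights: 0.33, 0.02, 0.55, 0.04, 0.06.
Standardized rate: 0.3300×141.5 + 0.0200×95.0 + 0.5500×92.3 + 0.0400×54.6 + 0.0600×16.6 = 102.5400 per 10 000.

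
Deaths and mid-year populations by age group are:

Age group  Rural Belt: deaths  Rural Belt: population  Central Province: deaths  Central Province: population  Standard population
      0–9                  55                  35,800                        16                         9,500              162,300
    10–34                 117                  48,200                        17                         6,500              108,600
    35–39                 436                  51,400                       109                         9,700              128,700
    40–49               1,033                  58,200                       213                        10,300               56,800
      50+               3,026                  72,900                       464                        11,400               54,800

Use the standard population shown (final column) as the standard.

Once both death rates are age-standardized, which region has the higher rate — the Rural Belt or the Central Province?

Age-specific rates per 1,000 for the Rural Belt: 1.536, 2.427, 8.482, 17.749, 41.509.
For the Central Province: 1.684, 2.615, 11.237, 20.680, 40.702.
Standard total = 511,200; weights = 0.3175, 0.2124, 0.2518, 0.1111, 0.1072.
The Rural Belt: 0.3175×1.536 + 0.2124×2.427 + 0.2518×8.482 + 0.1111×17.749 + 0.1072×41.509 = 9.5608 per 1,000.
The Central Province: 0.3175×1.684 + 0.2124×2.615 + 0.2518×11.237 + 0.1111×20.680 + 0.1072×40.702 = 10.5803 per 1,000.
The crude rates (17.51 vs 17.28) would put the Rural Belt higher, but that reflects its age composition; once standardized to a common age structure, the Central Province has the higher underlying rate.

Central Province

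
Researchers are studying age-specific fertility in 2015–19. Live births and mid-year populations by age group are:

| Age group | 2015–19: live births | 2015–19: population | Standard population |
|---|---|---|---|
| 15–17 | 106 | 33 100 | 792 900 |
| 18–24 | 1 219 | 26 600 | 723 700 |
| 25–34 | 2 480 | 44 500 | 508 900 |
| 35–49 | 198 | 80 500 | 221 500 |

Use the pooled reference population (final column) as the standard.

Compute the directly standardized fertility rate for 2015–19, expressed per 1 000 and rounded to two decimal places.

Age-specific rates per 1 000 for 2015–19: 3.202, 45.827, 55.730, 2.460.
Standard total = 2 247 000; weights = 0.3529, 0.3221, 0.2265, 0.0986.
Standardized rate: 0.3529×3.202 + 0.3221×45.827 + 0.2265×55.730 + 0.0986×2.460 = 28.7540 per 1 000.

28.75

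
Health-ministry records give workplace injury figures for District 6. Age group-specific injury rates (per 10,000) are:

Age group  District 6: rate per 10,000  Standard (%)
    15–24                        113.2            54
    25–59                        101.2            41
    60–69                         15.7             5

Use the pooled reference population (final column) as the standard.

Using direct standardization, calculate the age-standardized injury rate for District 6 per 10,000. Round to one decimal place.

103.4

Standard weights: 0.54, 0.41, 0.05.
Standardized rate: 0.5400×113.2 + 0.4100×101.2 + 0.0500×15.7 = 103.4050 per 10,000.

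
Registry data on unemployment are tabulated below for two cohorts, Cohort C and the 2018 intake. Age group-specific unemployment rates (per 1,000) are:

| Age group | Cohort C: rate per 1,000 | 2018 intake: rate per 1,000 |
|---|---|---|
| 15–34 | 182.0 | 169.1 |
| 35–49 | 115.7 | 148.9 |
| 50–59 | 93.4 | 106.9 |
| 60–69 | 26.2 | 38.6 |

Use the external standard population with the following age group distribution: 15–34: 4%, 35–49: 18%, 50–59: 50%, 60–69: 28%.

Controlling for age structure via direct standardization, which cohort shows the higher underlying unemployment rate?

Standard weights: 0.04, 0.18, 0.50, 0.28.
Cohort C: 0.0400×182.0 + 0.1800×115.7 + 0.5000×93.4 + 0.2800×26.2 = 82.1420 per 1,000.
The 2018 intake: 0.0400×169.1 + 0.1800×148.9 + 0.5000×106.9 + 0.2800×38.6 = 97.8240 per 1,000.

2018 intake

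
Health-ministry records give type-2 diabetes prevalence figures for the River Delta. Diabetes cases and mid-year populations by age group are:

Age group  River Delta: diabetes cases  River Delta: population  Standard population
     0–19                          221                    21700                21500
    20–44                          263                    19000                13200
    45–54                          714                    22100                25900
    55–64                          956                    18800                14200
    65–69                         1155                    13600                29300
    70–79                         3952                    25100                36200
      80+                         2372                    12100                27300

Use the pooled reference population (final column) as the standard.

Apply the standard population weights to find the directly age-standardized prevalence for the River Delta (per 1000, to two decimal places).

Age-specific rates per 1000 for the River Delta: 10.184, 13.842, 32.308, 50.851, 84.926, 157.450, 196.033.
Standard total = 167600; weights = 0.1283, 0.0788, 0.1545, 0.0847, 0.1748, 0.2160, 0.1629.
Standardized rate: 0.1283×10.184 + 0.0788×13.842 + 0.1545×32.308 + 0.0847×50.851 + 0.1748×84.926 + 0.2160×157.450 + 0.1629×196.033 = 92.4838 per 1000.

92.48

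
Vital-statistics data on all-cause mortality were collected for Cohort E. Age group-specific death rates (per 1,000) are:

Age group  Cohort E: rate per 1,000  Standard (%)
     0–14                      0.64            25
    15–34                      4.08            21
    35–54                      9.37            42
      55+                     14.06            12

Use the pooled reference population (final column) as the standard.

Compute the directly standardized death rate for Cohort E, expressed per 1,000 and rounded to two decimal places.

6.64

Standard weights: 0.25, 0.21, 0.42, 0.12.
Standardized rate: 0.2500×0.64 + 0.2100×4.08 + 0.4200×9.37 + 0.1200×14.06 = 6.6394 per 1,000.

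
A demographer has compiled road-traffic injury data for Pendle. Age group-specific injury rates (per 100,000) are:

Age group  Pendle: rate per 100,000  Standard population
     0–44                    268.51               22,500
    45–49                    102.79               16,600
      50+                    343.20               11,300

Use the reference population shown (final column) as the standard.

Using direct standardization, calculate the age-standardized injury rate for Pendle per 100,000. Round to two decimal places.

230.67

Standard total = 50,400; weights = 0.4464, 0.3294, 0.2242.
Standardized rate: 0.4464×268.51 + 0.3294×102.79 + 0.2242×343.20 = 230.6736 per 100,000.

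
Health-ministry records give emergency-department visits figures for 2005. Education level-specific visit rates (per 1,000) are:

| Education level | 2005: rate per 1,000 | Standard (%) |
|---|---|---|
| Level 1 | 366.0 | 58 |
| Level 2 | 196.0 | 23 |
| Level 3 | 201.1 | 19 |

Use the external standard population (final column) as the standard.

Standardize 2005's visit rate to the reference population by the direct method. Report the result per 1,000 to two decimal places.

295.57

Standard weights: 0.58, 0.23, 0.19.
Standardized rate: 0.5800×366.0 + 0.2300×196.0 + 0.1900×201.1 = 295.5690 per 1,000.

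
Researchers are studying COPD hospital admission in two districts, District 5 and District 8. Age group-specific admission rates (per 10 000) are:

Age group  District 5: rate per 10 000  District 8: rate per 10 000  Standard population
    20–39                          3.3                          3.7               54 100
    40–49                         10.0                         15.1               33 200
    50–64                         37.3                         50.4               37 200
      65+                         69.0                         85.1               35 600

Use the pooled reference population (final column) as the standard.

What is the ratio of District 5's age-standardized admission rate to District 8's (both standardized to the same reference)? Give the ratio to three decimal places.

Standard total = 160 100; weights = 0.3379, 0.2074, 0.2324, 0.2224.
District 5: 0.3379×3.3 + 0.2074×10.0 + 0.2324×37.3 + 0.2224×69.0 = 27.1986 per 10 000.
District 8: 0.3379×3.7 + 0.2074×15.1 + 0.2324×50.4 + 0.2224×85.1 = 35.0152 per 10 000.
Ratio = 27.1986 ÷ 35.0152 = 0.77676.

0.777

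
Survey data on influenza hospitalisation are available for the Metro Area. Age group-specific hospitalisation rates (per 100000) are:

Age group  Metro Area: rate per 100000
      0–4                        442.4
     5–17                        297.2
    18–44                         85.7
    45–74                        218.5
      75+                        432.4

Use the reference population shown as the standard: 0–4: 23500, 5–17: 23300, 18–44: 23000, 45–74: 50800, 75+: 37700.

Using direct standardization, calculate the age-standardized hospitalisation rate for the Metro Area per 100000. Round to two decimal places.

294.97

Standard total = 158300; weights = 0.1485, 0.1472, 0.1453, 0.3209, 0.2382.
Standardized rate: 0.1485×442.4 + 0.1472×297.2 + 0.1453×85.7 + 0.3209×218.5 + 0.2382×432.4 = 294.9687 per 100000.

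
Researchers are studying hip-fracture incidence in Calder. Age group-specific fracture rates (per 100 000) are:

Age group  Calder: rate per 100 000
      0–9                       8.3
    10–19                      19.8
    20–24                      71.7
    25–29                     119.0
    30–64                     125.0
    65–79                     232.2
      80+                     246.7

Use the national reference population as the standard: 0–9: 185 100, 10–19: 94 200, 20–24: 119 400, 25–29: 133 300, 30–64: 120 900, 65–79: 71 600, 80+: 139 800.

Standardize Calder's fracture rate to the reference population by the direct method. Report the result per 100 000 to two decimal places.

108.82

Standard total = 864 300; weights = 0.2142, 0.1090, 0.1381, 0.1542, 0.1399, 0.0828, 0.1617.
Standardized rate: 0.2142×8.3 + 0.1090×19.8 + 0.1381×71.7 + 0.1542×119.0 + 0.1399×125.0 + 0.0828×232.2 + 0.1617×246.7 = 108.8185 per 100 000.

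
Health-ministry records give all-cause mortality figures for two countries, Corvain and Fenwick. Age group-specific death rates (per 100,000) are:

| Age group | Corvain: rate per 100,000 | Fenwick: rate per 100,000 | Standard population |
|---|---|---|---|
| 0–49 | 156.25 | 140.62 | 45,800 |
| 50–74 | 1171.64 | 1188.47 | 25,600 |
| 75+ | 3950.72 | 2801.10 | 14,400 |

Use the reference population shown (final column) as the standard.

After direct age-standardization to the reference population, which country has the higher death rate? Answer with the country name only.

Corvain

Standard total = 85,800; weights = 0.5338, 0.2984, 0.1678.
Corvain: 0.5338×156.25 + 0.2984×1171.64 + 0.1678×3950.72 = 1096.0443 per 100,000.
Fenwick: 0.5338×140.62 + 0.2984×1188.47 + 0.1678×2801.10 = 899.7793 per 100,000.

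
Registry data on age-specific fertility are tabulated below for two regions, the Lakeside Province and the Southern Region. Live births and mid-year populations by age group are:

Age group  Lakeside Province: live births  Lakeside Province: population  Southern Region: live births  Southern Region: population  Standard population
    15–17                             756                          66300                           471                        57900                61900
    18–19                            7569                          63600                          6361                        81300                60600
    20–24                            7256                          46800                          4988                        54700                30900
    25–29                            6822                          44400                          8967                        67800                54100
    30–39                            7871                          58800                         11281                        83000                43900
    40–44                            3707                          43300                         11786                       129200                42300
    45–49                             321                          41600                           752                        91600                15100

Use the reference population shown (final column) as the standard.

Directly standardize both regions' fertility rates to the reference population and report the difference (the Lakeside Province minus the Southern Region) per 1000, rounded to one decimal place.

17.7

Age-specific rates per 1000 for the Lakeside Province: 11.403, 119.009, 155.043, 153.649, 133.861, 85.612, 7.716.
For the Southern Region: 8.135, 78.241, 91.188, 132.257, 135.916, 91.223, 8.210.
Standard total = 308800; weights = 0.2005, 0.1962, 0.1001, 0.1752, 0.1422, 0.1370, 0.0489.
The Lakeside Province: 0.2005×11.403 + 0.1962×119.009 + 0.1001×155.043 + 0.1752×153.649 + 0.1422×133.861 + 0.1370×85.612 + 0.0489×7.716 = 99.2079 per 1000.
The Southern Region: 0.2005×8.135 + 0.1962×78.241 + 0.1001×91.188 + 0.1752×132.257 + 0.1422×135.916 + 0.1370×91.223 + 0.0489×8.210 = 81.4998 per 1000.
Difference = 99.2079 − 81.4998 = 17.7081.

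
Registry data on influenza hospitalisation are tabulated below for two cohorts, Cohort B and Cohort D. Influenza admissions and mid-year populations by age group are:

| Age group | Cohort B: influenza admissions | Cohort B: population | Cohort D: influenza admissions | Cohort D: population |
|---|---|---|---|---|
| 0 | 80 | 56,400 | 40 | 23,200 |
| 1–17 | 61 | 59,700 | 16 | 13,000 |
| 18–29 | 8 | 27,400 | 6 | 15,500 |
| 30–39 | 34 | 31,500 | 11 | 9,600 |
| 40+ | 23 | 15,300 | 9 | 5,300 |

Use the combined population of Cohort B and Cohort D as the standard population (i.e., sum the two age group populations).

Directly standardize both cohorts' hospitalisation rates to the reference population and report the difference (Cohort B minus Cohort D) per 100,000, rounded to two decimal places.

-19.60

Age-specific rates per 100,000 for Cohort B: 141.84, 102.18, 29.20, 107.94, 150.33.
For Cohort D: 172.41, 123.08, 38.71, 114.58, 169.81.
Combined standard total = 256,900; weights = 0.3098, 0.2830, 0.1670, 0.1600, 0.0802.
Cohort B: 0.3098×141.84 + 0.2830×102.18 + 0.1670×29.20 + 0.1600×107.94 + 0.0802×150.33 = 107.0633 per 100,000.
Cohort D: 0.3098×172.41 + 0.2830×123.08 + 0.1670×38.71 + 0.1600×114.58 + 0.0802×169.81 = 126.6639 per 100,000.
Difference = 107.0633 − 126.6639 = -19.6006.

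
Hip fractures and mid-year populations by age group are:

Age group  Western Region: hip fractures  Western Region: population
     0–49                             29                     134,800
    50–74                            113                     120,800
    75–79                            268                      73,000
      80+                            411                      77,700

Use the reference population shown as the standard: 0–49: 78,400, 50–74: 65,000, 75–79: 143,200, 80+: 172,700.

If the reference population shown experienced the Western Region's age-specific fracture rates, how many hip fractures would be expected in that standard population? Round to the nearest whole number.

1517

Age-specific rates per 100,000 for the Western Region: 21.51, 93.54, 367.12, 528.96.
Expected hip fractures = Σ (standard pop × age-specific rate ÷ 100,000)
= 78,400×21.51/100,000 + 65,000×93.54/100,000 + 143,200×367.12/100,000 + 172,700×528.96/100,000
= 16.87 + 60.80 + 525.72 + 913.51 = 1516.90.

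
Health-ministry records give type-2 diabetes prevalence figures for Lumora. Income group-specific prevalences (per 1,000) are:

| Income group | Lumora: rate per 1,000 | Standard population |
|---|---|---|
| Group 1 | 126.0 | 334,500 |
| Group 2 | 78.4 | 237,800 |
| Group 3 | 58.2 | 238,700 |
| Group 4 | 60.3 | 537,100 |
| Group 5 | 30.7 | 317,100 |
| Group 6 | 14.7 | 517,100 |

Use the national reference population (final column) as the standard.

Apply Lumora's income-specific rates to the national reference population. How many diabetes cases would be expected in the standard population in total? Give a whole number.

124406

Expected diabetes cases = Σ (standard pop × income-specific rate ÷ 1,000)
= 334,500×126.0/1,000 + 237,800×78.4/1,000 + 238,700×58.2/1,000 + 537,100×60.3/1,000 + 317,100×30.7/1,000 + 517,100×14.7/1,000
= 42147.00 + 18643.52 + 13892.34 + 32387.13 + 9734.97 + 7601.37 = 124406.33.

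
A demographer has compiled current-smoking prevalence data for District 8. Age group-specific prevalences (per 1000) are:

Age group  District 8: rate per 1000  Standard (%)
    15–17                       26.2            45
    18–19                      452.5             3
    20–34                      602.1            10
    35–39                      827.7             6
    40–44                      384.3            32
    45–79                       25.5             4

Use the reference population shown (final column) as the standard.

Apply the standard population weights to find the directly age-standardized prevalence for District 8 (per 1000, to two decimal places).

Standard weights: 0.45, 0.03, 0.10, 0.06, 0.32, 0.04.
Standardized rate: 0.4500×26.2 + 0.0300×452.5 + 0.1000×602.1 + 0.0600×827.7 + 0.3200×384.3 + 0.0400×25.5 = 259.2330 per 1000.

259.23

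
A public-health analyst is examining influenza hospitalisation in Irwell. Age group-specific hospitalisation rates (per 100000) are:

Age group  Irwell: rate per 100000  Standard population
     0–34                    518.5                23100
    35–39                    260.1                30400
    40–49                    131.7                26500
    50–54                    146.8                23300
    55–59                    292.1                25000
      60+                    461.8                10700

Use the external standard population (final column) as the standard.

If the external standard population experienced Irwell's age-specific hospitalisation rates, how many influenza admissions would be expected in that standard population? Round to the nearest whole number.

Expected influenza admissions = Σ (standard pop × age-specific rate ÷ 100000)
= 23100×518.5/100000 + 30400×260.1/100000 + 26500×131.7/100000 + 23300×146.8/100000 + 25000×292.1/100000 + 10700×461.8/100000
= 119.77 + 79.07 + 34.90 + 34.20 + 73.03 + 49.41 = 390.39.

390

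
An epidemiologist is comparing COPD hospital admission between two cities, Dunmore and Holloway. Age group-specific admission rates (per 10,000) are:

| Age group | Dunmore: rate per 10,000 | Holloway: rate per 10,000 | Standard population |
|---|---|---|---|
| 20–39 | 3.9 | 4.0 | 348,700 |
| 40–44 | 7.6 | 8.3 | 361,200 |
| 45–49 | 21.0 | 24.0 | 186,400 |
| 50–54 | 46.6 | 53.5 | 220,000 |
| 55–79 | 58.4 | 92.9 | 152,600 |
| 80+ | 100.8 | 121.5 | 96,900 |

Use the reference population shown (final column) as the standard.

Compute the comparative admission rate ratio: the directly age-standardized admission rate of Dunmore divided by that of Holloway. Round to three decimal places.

0.793

Standard total = 1,365,800; weights = 0.2553, 0.2645, 0.1365, 0.1611, 0.1117, 0.0709.
Dunmore: 0.2553×3.9 + 0.2645×7.6 + 0.1365×21.0 + 0.1611×46.6 + 0.1117×58.4 + 0.0709×100.8 = 27.0543 per 10,000.
Holloway: 0.2553×4.0 + 0.2645×8.3 + 0.1365×24.0 + 0.1611×53.5 + 0.1117×92.9 + 0.0709×121.5 = 34.1091 per 10,000.
Ratio = 27.0543 ÷ 34.1091 = 0.79317.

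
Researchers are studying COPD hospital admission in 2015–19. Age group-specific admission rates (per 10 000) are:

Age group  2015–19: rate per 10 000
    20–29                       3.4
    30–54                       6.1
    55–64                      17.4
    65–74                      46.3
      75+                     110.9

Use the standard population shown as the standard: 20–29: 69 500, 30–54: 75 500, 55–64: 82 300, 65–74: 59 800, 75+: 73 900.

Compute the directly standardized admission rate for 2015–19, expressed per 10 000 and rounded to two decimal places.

Standard total = 361 000; weights = 0.1925, 0.2091, 0.2280, 0.1657, 0.2047.
Standardized rate: 0.1925×3.4 + 0.2091×6.1 + 0.2280×17.4 + 0.1657×46.3 + 0.2047×110.9 = 36.2690 per 10 000.

36.27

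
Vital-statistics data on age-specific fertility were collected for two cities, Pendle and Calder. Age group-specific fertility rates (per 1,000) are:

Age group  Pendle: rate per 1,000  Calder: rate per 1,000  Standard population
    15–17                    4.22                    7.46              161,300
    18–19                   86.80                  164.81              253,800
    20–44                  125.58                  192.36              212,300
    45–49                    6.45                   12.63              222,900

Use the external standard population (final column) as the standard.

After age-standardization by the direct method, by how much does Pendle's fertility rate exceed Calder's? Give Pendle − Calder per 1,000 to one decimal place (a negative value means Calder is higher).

Standard total = 850,300; weights = 0.1897, 0.2985, 0.2497, 0.2621.
Pendle: 0.1897×4.22 + 0.2985×86.80 + 0.2497×125.58 + 0.2621×6.45 = 59.7540 per 1,000.
Calder: 0.1897×7.46 + 0.2985×164.81 + 0.2497×192.36 + 0.2621×12.63 = 101.9468 per 1,000.
Difference = 59.7540 − 101.9468 = -42.1927.

-42.2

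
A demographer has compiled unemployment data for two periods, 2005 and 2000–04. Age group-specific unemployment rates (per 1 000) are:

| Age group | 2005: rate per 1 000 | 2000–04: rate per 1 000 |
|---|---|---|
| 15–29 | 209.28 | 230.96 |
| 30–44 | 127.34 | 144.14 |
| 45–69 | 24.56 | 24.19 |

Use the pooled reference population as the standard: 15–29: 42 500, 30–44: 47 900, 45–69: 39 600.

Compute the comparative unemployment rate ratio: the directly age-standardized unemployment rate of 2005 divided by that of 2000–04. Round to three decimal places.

Standard total = 130 000; weights = 0.3269, 0.3685, 0.3046.
2005: 0.3269×209.28 + 0.3685×127.34 + 0.3046×24.56 = 122.8197 per 1 000.
2000–04: 0.3269×230.96 + 0.3685×144.14 + 0.3046×24.19 = 135.9848 per 1 000.
Ratio = 122.8197 ÷ 135.9848 = 0.90319.

0.903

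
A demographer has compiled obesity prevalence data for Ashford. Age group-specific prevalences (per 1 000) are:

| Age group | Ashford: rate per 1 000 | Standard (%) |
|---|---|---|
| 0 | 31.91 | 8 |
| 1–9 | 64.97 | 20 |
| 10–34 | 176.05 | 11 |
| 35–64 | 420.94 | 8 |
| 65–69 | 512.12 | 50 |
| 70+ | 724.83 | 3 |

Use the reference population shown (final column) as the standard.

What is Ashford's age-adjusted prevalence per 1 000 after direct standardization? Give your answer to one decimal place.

Standard weights: 0.08, 0.20, 0.11, 0.08, 0.50, 0.03.
Standardized rate: 0.0800×31.91 + 0.2000×64.97 + 0.1100×176.05 + 0.0800×420.94 + 0.5000×512.12 + 0.0300×724.83 = 346.3924 per 1 000.

346.4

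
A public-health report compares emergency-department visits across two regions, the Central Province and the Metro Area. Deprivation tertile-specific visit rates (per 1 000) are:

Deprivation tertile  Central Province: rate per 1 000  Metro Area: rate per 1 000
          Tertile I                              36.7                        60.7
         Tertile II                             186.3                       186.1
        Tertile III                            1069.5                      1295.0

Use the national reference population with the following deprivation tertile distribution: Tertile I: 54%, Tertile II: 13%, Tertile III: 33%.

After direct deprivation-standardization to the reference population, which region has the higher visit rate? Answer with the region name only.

Standard weights: 0.54, 0.13, 0.33.
The Central Province: 0.5400×36.7 + 0.1300×186.3 + 0.3300×1069.5 = 396.9720 per 1 000.
The Metro Area: 0.5400×60.7 + 0.1300×186.1 + 0.3300×1295.0 = 484.3210 per 1 000.

Metro Area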